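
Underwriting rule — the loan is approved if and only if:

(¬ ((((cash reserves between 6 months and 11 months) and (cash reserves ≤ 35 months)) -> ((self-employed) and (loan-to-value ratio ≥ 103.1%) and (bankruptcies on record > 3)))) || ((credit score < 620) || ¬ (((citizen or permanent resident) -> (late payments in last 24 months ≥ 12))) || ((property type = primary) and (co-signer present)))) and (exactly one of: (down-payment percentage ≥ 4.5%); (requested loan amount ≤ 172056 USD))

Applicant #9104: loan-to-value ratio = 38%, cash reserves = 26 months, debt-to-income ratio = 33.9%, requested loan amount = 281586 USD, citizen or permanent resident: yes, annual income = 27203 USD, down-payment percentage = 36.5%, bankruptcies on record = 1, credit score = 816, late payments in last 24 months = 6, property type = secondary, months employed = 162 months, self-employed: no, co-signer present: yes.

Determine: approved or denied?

Atomic conditions:
  cash reserves between 6 months and 11 months: 26 in [6, 11] is false
  cash reserves ≤ 35 months: 26 ≤ 35 is true
  self-employed: no → false
  loan-to-value ratio ≥ 103.1%: 38 ≥ 103.1 is false
  bankruptcies on record > 3: 1 > 3 is false
  credit score < 620: 816 < 620 is false
  citizen or permanent resident: yes → true
  late payments in last 24 months ≥ 12: 6 ≥ 12 is false
  property type = primary: secondary == primary is false
  co-signer present: yes → true
  down-payment percentage ≥ 4.5%: 36.5 ≥ 4.5 is true
  requested loan amount ≤ 172056 USD: 281586 ≤ 172056 is false
Combine:
[1.1.1.1] false AND true = false
[1.1.1.2] false AND false AND false = false
[1.1.1] false → false (antecedent false ⇒ implication holds) = true
[1.1] NOT true = false
[1.2.2.1] true → false = false
[1.2.2] NOT false = true
[1.2.3] false AND true = false
[1.2] false OR true OR false = true
[1] false OR true = true
[2] exactly-one(true, false) = true
[root] true AND true = true
Overall: true → approved

Approved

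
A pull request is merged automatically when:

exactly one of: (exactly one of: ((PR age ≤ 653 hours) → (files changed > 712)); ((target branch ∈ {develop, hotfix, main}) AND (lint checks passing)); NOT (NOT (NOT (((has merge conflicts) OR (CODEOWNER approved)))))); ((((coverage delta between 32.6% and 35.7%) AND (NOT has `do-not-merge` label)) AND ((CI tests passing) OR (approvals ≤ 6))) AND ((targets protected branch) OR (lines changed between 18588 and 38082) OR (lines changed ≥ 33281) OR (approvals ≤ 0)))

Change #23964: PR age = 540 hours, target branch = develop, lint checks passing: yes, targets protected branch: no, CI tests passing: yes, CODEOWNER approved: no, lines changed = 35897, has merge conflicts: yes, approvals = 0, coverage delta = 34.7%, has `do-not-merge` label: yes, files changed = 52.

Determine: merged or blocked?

Atomic conditions:
  PR age ≤ 653 hours: 540 ≤ 653 is true
  files changed > 712: 52 > 712 is false
  target branch ∈ {develop, hotfix, main}: develop is in the set → true
  lint checks passing: yes → true
  has merge conflicts: yes → true
  CODEOWNER approved: no → false
  coverage delta between 32.6% and 35.7%: 34.7 in [32.6, 35.7] is true
  NOT has `do-not-merge` label: yes → false
  CI tests passing: yes → true
  approvals ≤ 6: 0 ≤ 6 is true
  targets protected branch: no → false
  lines changed between 18588 and 38082: 35897 in [18588, 38082] is true
  lines changed ≥ 33281: 35897 ≥ 33281 is true
  approvals ≤ 0: 0 ≤ 0 is true
Combine:
[1.1] true → false = false
[1.2] true AND true = true
[1.3.1.1.1] true OR false = true
[1.3.1.1] NOT true = false
[1.3.1] NOT false = true
[1.3] NOT true = false
[1] exactly-one(false, true, false) = true
[2.1.1] true AND false = false
[2.1.2] true OR true = true
[2.1] false AND true = false
[2.2] false OR true OR true OR true = true
[2] false AND true = false
[root] exactly-one(true, false) = true
Overall: true → merged

Merged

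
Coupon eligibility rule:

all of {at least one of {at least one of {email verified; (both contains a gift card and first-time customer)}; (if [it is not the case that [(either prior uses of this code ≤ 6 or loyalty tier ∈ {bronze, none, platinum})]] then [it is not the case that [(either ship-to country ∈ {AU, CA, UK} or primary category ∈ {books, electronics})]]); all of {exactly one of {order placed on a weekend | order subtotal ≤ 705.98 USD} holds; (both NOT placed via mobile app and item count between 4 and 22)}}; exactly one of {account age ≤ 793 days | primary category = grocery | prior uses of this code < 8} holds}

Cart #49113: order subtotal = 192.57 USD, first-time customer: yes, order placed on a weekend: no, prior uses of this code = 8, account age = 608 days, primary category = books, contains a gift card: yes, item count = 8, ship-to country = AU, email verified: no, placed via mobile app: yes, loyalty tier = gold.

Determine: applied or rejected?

Applied

Atomic conditions:
  email verified: no → false
  contains a gift card: yes → true
  first-time customer: yes → true
  prior uses of this code ≤ 6: 8 ≤ 6 is false
  loyalty tier ∈ {bronze, none, platinum}: gold is not in the set → false
  ship-to country ∈ {AU, CA, UK}: AU is in the set → true
  primary category ∈ {books, electronics}: books is in the set → true
  order placed on a weekend: no → false
  order subtotal ≤ 705.98 USD: 192.57 ≤ 705.98 is true
  NOT placed via mobile app: yes → false
  item count between 4 and 22: 8 in [4, 22] is true
  account age ≤ 793 days: 608 ≤ 793 is true
  primary category = grocery: books == grocery is false
  prior uses of this code < 8: 8 < 8 is false
Combine:
[1.1.2] true AND true = true
[1.1] false OR true = true
[1.2.1.1] false OR false = false
[1.2.1] NOT false = true
[1.2.2.1] true OR true = true
[1.2.2] NOT true = false
[1.2] true → false = false
[1.3.1] exactly-one(false, true) = true
[1.3.2] false AND true = false
[1.3] true AND false = false
[1] true OR false OR false = true
[2] exactly-one(true, false, false) = true
[root] true AND true = true
Overall: true → applied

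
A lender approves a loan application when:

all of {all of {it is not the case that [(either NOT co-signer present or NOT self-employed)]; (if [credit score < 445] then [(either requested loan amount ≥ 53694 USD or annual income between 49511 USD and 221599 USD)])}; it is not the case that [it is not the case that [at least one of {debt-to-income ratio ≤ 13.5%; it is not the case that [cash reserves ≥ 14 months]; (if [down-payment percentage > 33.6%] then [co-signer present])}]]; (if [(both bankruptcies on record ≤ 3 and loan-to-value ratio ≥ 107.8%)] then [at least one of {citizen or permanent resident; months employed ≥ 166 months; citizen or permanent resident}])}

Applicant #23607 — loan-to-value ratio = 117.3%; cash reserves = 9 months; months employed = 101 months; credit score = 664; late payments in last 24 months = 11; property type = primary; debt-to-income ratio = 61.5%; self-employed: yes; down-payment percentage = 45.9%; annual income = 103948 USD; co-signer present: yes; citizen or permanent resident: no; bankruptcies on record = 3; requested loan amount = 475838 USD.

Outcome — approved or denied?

Denied

Atomic conditions:
  NOT co-signer present: yes → false
  NOT self-employed: yes → false
  credit score < 445: 664 < 445 is false
  requested loan amount ≥ 53694 USD: 475838 ≥ 53694 is true
  annual income between 49511 USD and 221599 USD: 103948 in [49511, 221599] is true
  debt-to-income ratio ≤ 13.5%: 61.5 ≤ 13.5 is false
  cash reserves ≥ 14 months: 9 ≥ 14 is false
  down-payment percentage > 33.6%: 45.9 > 33.6 is true
  co-signer present: yes → true
  bankruptcies on record ≤ 3: 3 ≤ 3 is true
  loan-to-value ratio ≥ 107.8%: 117.3 ≥ 107.8 is true
  citizen or permanent resident: no → false
  months employed ≥ 166 months: 101 ≥ 166 is false
Combine:
[1.1.1] false OR false = false
[1.1] NOT false = true
[1.2.2] true OR true = true
[1.2] false → true (antecedent false ⇒ implication holds) = true
[1] true AND true = true
[2.1.1.2] NOT false = true
[2.1.1.3] true → true = true
[2.1.1] false OR true OR true = true
[2.1] NOT true = false
[2] NOT false = true
[3.1] true AND true = true
[3.2] false OR false OR false = false
[3] true → false = false
[root] true AND true AND false = false
Overall: false → denied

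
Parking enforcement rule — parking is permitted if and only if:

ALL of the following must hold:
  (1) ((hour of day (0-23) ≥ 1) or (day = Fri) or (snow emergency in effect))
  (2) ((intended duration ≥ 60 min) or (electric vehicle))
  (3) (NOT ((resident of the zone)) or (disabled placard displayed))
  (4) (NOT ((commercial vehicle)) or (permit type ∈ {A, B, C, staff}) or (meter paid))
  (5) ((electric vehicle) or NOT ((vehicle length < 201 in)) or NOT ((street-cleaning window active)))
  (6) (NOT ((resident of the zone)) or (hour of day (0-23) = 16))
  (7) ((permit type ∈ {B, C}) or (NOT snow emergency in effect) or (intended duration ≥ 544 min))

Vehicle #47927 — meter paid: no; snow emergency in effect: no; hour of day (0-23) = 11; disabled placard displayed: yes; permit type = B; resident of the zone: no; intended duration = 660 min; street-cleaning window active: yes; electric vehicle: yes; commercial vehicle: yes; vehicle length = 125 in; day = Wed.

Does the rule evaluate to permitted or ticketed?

Permitted

Atomic conditions:
  hour of day (0-23) ≥ 1: 11 ≥ 1 is true
  day = Fri: Wed == Fri is false
  snow emergency in effect: no → false
  intended duration ≥ 60 min: 660 ≥ 60 is true
  electric vehicle: yes → true
  resident of the zone: no → false
  disabled placard displayed: yes → true
  commercial vehicle: yes → true
  permit type ∈ {A, B, C, staff}: B is in the set → true
  meter paid: no → false
  vehicle length < 201 in: 125 < 201 is true
  street-cleaning window active: yes → true
  hour of day (0-23) = 16: 11 == 16 is false
  permit type ∈ {B, C}: B is in the set → true
  NOT snow emergency in effect: no → true
  intended duration ≥ 544 min: 660 ≥ 544 is true
Combine:
[1] true OR false OR false = true
[2] true OR true = true
[3.1] NOT false = true
[3] true OR true = true
[4.1] NOT true = false
[4] false OR true OR false = true
[5.2] NOT true = false
[5.3] NOT true = false
[5] true OR false OR false = true
[6.1] NOT false = true
[6] true OR false = true
[7] true OR true OR true = true
[root] true AND true AND true AND true AND true AND true AND true = true
Overall: true → permitted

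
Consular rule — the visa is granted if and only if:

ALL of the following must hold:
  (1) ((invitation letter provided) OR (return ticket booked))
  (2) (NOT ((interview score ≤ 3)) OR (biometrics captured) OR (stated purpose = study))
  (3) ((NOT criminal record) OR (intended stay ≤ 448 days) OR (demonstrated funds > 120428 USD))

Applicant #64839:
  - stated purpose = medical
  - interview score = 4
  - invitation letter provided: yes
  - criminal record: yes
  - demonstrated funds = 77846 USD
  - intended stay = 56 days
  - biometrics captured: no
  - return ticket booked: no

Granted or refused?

Granted

Atomic conditions:
  invitation letter provided: yes → true
  return ticket booked: no → false
  interview score ≤ 3: 4 ≤ 3 is false
  biometrics captured: no → false
  stated purpose = study: medical == study is false
  NOT criminal record: yes → false
  intended stay ≤ 448 days: 56 ≤ 448 is true
  demonstrated funds > 120428 USD: 77846 > 120428 is false
Combine:
[1] true OR false = true
[2.1] NOT false = true
[2] true OR false OR false = true
[3] false OR true OR false = true
[root] true AND true AND true = true
Overall: true → granted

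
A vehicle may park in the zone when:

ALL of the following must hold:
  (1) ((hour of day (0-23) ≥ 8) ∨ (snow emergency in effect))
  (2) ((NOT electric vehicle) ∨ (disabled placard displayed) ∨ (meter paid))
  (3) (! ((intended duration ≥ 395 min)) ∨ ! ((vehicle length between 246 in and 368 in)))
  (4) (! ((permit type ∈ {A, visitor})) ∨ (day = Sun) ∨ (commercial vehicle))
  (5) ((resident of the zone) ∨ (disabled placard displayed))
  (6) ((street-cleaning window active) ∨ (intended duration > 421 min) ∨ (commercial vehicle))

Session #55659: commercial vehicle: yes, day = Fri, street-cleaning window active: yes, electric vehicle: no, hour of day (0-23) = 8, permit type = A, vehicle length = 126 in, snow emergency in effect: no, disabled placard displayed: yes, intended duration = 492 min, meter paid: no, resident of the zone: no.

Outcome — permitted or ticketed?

Atomic conditions:
  hour of day (0-23) ≥ 8: 8 ≥ 8 is true
  snow emergency in effect: no → false
  NOT electric vehicle: no → true
  disabled placard displayed: yes → true
  meter paid: no → false
  intended duration ≥ 395 min: 492 ≥ 395 is true
  vehicle length between 246 in and 368 in: 126 in [246, 368] is false
  permit type ∈ {A, visitor}: A is in the set → true
  day = Sun: Fri == Sun is false
  commercial vehicle: yes → true
  resident of the zone: no → false
  street-cleaning window active: yes → true
  intended duration > 421 min: 492 > 421 is true
Combine:
[1] true OR false = true
[2] true OR true OR false = true
[3.1] NOT true = false
[3.2] NOT false = true
[3] false OR true = true
[4.1] NOT true = false
[4] false OR false OR true = true
[5] false OR true = true
[6] true OR true OR true = true
[root] true AND true AND true AND true AND true AND true = true
Overall: true → permitted

Permitted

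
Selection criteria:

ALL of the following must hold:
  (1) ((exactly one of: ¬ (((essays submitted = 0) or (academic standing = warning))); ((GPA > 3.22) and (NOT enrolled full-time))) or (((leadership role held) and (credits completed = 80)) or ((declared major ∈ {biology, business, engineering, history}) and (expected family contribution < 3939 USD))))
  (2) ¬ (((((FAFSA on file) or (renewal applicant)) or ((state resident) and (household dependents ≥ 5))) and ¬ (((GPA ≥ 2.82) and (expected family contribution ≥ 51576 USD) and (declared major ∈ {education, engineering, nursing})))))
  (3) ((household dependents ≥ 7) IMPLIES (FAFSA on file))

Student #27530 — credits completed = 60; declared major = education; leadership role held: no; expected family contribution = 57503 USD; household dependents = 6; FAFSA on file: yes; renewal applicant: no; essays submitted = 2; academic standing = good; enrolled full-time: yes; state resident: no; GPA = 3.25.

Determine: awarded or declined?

Atomic conditions:
  essays submitted = 0: 2 == 0 is false
  academic standing = warning: good == warning is false
  GPA > 3.22: 3.25 > 3.22 is true
  NOT enrolled full-time: yes → false
  leadership role held: no → false
  credits completed = 80: 60 == 80 is false
  declared major ∈ {biology, business, engineering, history}: education is not in the set → false
  expected family contribution < 3939 USD: 57503 < 3939 is false
  FAFSA on file: yes → true
  renewal applicant: no → false
  state resident: no → false
  household dependents ≥ 5: 6 ≥ 5 is true
  GPA ≥ 2.82: 3.25 ≥ 2.82 is true
  expected family contribution ≥ 51576 USD: 57503 ≥ 51576 is true
  declared major ∈ {education, engineering, nursing}: education is in the set → true
  household dependents ≥ 7: 6 ≥ 7 is false
Combine:
[1.1.1.1] false OR false = false
[1.1.1] NOT false = true
[1.1.2] true AND false = false
[1.1] exactly-one(true, false) = true
[1.2.1] false AND false = false
[1.2.2] false AND false = false
[1.2] false OR false = false
[1] true OR false = true
[2.1.1.1] true OR false = true
[2.1.1.2] false AND true = false
[2.1.1] true OR false = true
[2.1.2.1] true AND true AND true = true
[2.1.2] NOT true = false
[2.1] true AND false = false
[2] NOT false = true
[3] false → true (antecedent false ⇒ implication holds) = true
[root] true AND true AND true = true
Overall: true → awarded

Awarded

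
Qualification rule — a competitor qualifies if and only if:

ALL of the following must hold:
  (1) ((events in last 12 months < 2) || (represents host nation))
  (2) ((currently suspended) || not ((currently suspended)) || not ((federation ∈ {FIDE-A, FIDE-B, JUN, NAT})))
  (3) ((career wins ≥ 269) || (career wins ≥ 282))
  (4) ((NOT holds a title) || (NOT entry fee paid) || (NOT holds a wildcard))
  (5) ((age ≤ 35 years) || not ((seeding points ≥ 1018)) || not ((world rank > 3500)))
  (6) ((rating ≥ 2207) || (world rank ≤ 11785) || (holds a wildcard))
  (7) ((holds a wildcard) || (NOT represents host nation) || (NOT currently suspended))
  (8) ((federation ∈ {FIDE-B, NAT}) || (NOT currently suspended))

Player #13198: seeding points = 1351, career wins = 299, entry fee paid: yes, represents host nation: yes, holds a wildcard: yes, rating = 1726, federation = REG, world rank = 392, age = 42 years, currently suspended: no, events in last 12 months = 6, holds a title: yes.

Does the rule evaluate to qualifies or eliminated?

Atomic conditions:
  events in last 12 months < 2: 6 < 2 is false
  represents host nation: yes → true
  currently suspended: no → false
  federation ∈ {FIDE-A, FIDE-B, JUN, NAT}: REG is not in the set → false
  career wins ≥ 269: 299 ≥ 269 is true
  career wins ≥ 282: 299 ≥ 282 is true
  NOT holds a title: yes → false
  NOT entry fee paid: yes → false
  NOT holds a wildcard: yes → false
  age ≤ 35 years: 42 ≤ 35 is false
  seeding points ≥ 1018: 1351 ≥ 1018 is true
  world rank > 3500: 392 > 3500 is false
  rating ≥ 2207: 1726 ≥ 2207 is false
  world rank ≤ 11785: 392 ≤ 11785 is true
  holds a wildcard: yes → true
  NOT represents host nation: yes → false
  NOT currently suspended: no → true
  federation ∈ {FIDE-B, NAT}: REG is not in the set → false
Combine:
[1] false OR true = true
[2.2] NOT false = true
[2.3] NOT false = true
[2] false OR true OR true = true
[3] true OR true = true
[4] false OR false OR false = false
[5.2] NOT true = false
[5.3] NOT false = true
[5] false OR false OR true = true
[6] false OR true OR true = true
[7] true OR false OR true = true
[8] false OR true = true
[root] true AND true AND true AND false AND true AND true AND true AND true = false
Overall: false → eliminated

Eliminated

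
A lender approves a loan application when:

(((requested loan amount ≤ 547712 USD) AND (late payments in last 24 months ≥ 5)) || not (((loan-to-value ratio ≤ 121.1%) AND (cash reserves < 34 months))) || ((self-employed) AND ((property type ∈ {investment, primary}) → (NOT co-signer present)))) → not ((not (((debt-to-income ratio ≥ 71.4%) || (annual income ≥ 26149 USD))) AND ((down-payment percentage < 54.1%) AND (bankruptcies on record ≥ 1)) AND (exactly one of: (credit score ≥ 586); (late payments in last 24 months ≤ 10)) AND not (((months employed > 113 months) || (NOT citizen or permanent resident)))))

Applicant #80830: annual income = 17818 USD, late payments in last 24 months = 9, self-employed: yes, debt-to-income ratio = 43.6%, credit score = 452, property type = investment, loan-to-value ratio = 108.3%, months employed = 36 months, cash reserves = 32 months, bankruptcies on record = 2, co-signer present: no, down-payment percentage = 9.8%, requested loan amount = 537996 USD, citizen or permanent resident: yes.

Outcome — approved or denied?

Atomic conditions:
  requested loan amount ≤ 547712 USD: 537996 ≤ 547712 is true
  late payments in last 24 months ≥ 5: 9 ≥ 5 is true
  loan-to-value ratio ≤ 121.1%: 108.3 ≤ 121.1 is true
  cash reserves < 34 months: 32 < 34 is true
  self-employed: yes → true
  property type ∈ {investment, primary}: investment is in the set → true
  NOT co-signer present: no → true
  debt-to-income ratio ≥ 71.4%: 43.6 ≥ 71.4 is false
  annual income ≥ 26149 USD: 17818 ≥ 26149 is false
  down-payment percentage < 54.1%: 9.8 < 54.1 is true
  bankruptcies on record ≥ 1: 2 ≥ 1 is true
  credit score ≥ 586: 452 ≥ 586 is false
  late payments in last 24 months ≤ 10: 9 ≤ 10 is true
  months employed > 113 months: 36 > 113 is false
  NOT citizen or permanent resident: yes → false
Combine:
[1.1] true AND true = true
[1.2.1] true AND true = true
[1.2] NOT true = false
[1.3.2] true → true = true
[1.3] true AND true = true
[1] true OR false OR true = true
[2.1.1.1] false OR false = false
[2.1.1] NOT false = true
[2.1.2] true AND true = true
[2.1.3] exactly-one(false, true) = true
[2.1.4.1] false OR false = false
[2.1.4] NOT false = true
[2.1] true AND true AND true AND true = true
[2] NOT true = false
[root] true → false = false
Overall: false → denied

Denied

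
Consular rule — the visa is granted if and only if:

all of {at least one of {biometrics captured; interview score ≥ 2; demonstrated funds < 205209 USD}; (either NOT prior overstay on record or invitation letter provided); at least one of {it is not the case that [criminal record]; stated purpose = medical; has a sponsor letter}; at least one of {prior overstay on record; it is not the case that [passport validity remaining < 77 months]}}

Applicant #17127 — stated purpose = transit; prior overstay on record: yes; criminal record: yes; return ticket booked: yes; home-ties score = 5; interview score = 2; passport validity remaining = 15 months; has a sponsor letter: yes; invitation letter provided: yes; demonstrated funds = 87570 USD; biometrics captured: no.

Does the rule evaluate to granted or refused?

Granted

Atomic conditions:
  biometrics captured: no → false
  interview score ≥ 2: 2 ≥ 2 is true
  demonstrated funds < 205209 USD: 87570 < 205209 is true
  NOT prior overstay on record: yes → false
  invitation letter provided: yes → true
  criminal record: yes → true
  stated purpose = medical: transit == medical is false
  has a sponsor letter: yes → true
  prior overstay on record: yes → true
  passport validity remaining < 77 months: 15 < 77 is true
Combine:
[1] false OR true OR true = true
[2] false OR true = true
[3.1] NOT true = false
[3] false OR false OR true = true
[4.2] NOT true = false
[4] true OR false = true
[root] true AND true AND true AND true = true
Overall: true → granted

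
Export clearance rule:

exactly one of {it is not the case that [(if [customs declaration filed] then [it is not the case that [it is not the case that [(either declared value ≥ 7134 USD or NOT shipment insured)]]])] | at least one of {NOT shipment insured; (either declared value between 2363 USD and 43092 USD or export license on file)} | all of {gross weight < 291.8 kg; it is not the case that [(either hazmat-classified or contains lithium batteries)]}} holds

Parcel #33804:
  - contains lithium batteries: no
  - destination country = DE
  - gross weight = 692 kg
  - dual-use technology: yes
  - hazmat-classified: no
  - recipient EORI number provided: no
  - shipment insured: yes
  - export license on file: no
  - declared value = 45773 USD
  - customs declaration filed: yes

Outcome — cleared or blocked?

Blocked

Atomic conditions:
  customs declaration filed: yes → true
  declared value ≥ 7134 USD: 45773 ≥ 7134 is true
  NOT shipment insured: yes → false
  declared value between 2363 USD and 43092 USD: 45773 in [2363, 43092] is false
  export license on file: no → false
  gross weight < 291.8 kg: 692 < 291.8 is false
  hazmat-classified: no → false
  contains lithium batteries: no → false
Combine:
[1.1.2.1.1] true OR false = true
[1.1.2.1] NOT true = false
[1.1.2] NOT false = true
[1.1] true → true = true
[1] NOT true = false
[2.2] false OR false = false
[2] false OR false = false
[3.2.1] false OR false = false
[3.2] NOT false = true
[3] false AND true = false
[root] exactly-one(false, false, false) = false
Overall: false → blocked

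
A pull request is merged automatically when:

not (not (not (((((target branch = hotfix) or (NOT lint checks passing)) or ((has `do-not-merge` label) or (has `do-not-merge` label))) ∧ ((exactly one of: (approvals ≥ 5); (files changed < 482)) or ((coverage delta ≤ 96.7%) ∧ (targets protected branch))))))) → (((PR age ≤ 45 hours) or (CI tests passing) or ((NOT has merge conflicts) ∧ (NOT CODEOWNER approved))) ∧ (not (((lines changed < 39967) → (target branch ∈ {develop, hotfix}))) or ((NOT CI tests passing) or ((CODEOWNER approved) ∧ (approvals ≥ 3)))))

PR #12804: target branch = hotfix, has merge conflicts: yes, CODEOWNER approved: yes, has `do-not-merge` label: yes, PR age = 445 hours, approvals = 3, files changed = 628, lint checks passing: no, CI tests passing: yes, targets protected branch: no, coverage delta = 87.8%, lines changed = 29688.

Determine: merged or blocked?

Atomic conditions:
  target branch = hotfix: hotfix == hotfix is true
  NOT lint checks passing: no → true
  has `do-not-merge` label: yes → true
  approvals ≥ 5: 3 ≥ 5 is false
  files changed < 482: 628 < 482 is false
  coverage delta ≤ 96.7%: 87.8 ≤ 96.7 is true
  targets protected branch: no → false
  PR age ≤ 45 hours: 445 ≤ 45 is false
  CI tests passing: yes → true
  NOT has merge conflicts: yes → false
  NOT CODEOWNER approved: yes → false
  lines changed < 39967: 29688 < 39967 is true
  target branch ∈ {develop, hotfix}: hotfix is in the set → true
  NOT CI tests passing: yes → false
  CODEOWNER approved: yes → true
  approvals ≥ 3: 3 ≥ 3 is true
Combine:
[1.1.1.1.1.1] true OR true = true
[1.1.1.1.1.2] true OR true = true
[1.1.1.1.1] true OR true = true
[1.1.1.1.2.1] exactly-one(false, false) = false
[1.1.1.1.2.2] true AND false = false
[1.1.1.1.2] false OR false = false
[1.1.1.1] true AND false = false
[1.1.1] NOT false = true
[1.1] NOT true = false
[1] NOT false = true
[2.1.3] false AND false = false
[2.1] false OR true OR false = true
[2.2.1.1] true → true = true
[2.2.1] NOT true = false
[2.2.2.2] true AND true = true
[2.2.2] false OR true = true
[2.2] false OR true = true
[2] true AND true = true
[root] true → true = true
Overall: true → merged

Merged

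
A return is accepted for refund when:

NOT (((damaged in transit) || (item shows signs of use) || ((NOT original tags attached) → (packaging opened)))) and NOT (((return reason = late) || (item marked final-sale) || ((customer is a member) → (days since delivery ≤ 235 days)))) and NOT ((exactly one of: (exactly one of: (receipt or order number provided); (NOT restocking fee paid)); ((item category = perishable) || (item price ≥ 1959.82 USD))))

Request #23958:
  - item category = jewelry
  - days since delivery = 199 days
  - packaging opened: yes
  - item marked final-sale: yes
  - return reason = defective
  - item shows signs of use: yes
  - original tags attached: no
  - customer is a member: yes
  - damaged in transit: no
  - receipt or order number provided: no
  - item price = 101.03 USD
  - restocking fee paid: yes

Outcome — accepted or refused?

Atomic conditions:
  damaged in transit: no → false
  item shows signs of use: yes → true
  NOT original tags attached: no → true
  packaging opened: yes → true
  return reason = late: defective == late is false
  item marked final-sale: yes → true
  customer is a member: yes → true
  days since delivery ≤ 235 days: 199 ≤ 235 is true
  receipt or order number provided: no → false
  NOT restocking fee paid: yes → false
  item category = perishable: jewelry == perishable is false
  item price ≥ 1959.82 USD: 101.03 ≥ 1959.82 is false
Combine:
[1.1.3] true → true = true
[1.1] false OR true OR true = true
[1] NOT true = false
[2.1.3] true → true = true
[2.1] false OR true OR true = true
[2] NOT true = false
[3.1.1] exactly-one(false, false) = false
[3.1.2] false OR false = false
[3.1] exactly-one(false, false) = false
[3] NOT false = true
[root] false AND false AND true = false
Overall: false → refused

Refused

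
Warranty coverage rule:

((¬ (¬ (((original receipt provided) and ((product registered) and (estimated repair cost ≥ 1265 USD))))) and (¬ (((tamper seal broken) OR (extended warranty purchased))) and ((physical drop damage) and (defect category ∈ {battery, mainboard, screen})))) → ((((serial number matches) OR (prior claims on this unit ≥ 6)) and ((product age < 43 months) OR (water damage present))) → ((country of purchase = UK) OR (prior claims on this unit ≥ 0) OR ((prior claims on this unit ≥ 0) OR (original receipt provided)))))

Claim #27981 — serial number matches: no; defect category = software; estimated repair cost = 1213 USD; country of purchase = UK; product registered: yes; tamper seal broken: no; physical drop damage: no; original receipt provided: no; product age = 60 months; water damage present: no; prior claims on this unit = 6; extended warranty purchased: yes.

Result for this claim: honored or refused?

Honored

Atomic conditions:
  original receipt provided: no → false
  product registered: yes → true
  estimated repair cost ≥ 1265 USD: 1213 ≥ 1265 is false
  tamper seal broken: no → false
  extended warranty purchased: yes → true
  physical drop damage: no → false
  defect category ∈ {battery, mainboard, screen}: software is not in the set → false
  serial number matches: no → false
  prior claims on this unit ≥ 6: 6 ≥ 6 is true
  product age < 43 months: 60 < 43 is false
  water damage present: no → false
  country of purchase = UK: UK == UK is true
  prior claims on this unit ≥ 0: 6 ≥ 0 is true
Combine:
[1.1.1.1.2] true AND false = false
[1.1.1.1] false AND false = false
[1.1.1] NOT false = true
[1.1] NOT true = false
[1.2.1.1] false OR true = true
[1.2.1] NOT true = false
[1.2.2] false AND false = false
[1.2] false AND false = false
[1] false AND false = false
[2.1.1] false OR true = true
[2.1.2] false OR false = false
[2.1] true AND false = false
[2.2.3] true OR false = true
[2.2] true OR true OR true = true
[2] false → true (antecedent false ⇒ implication holds) = true
[root] false → true (antecedent false ⇒ implication holds) = true
Overall: true → honored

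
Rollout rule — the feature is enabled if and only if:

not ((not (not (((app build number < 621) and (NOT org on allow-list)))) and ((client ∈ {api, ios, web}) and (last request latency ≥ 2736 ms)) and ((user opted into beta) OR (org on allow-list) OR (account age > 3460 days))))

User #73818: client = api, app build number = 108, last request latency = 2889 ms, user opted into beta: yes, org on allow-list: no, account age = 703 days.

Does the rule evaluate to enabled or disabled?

Disabled

Atomic conditions:
  app build number < 621: 108 < 621 is true
  NOT org on allow-list: no → true
  client ∈ {api, ios, web}: api is in the set → true
  last request latency ≥ 2736 ms: 2889 ≥ 2736 is true
  user opted into beta: yes → true
  org on allow-list: no → false
  account age > 3460 days: 703 > 3460 is false
Combine:
[1.1.1.1] true AND true = true
[1.1.1] NOT true = false
[1.1] NOT false = true
[1.2] true AND true = true
[1.3] true OR false OR false = true
[1] true AND true AND true = true
[root] NOT true = false
Overall: false → disabled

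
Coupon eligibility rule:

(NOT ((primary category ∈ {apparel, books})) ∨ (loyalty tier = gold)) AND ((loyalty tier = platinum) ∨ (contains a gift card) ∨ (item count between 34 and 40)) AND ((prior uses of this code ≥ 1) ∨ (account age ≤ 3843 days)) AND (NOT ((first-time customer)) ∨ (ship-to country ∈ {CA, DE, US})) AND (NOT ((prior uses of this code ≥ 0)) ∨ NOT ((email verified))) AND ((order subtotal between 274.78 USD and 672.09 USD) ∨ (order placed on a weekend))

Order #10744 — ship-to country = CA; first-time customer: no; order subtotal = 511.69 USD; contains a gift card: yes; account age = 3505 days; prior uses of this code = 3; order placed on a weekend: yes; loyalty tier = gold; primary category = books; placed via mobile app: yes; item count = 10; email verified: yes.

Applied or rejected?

Atomic conditions:
  primary category ∈ {apparel, books}: books is in the set → true
  loyalty tier = gold: gold == gold is true
  loyalty tier = platinum: gold == platinum is false
  contains a gift card: yes → true
  item count between 34 and 40: 10 in [34, 40] is false
  prior uses of this code ≥ 1: 3 ≥ 1 is true
  account age ≤ 3843 days: 3505 ≤ 3843 is true
  first-time customer: no → false
  ship-to country ∈ {CA, DE, US}: CA is in the set → true
  prior uses of this code ≥ 0: 3 ≥ 0 is true
  email verified: yes → true
  order subtotal between 274.78 USD and 672.09 USD: 511.69 in [274.78, 672.09] is true
  order placed on a weekend: yes → true
Combine:
[1.1] NOT true = false
[1] false OR true = true
[2] false OR true OR false = true
[3] true OR true = true
[4.1] NOT false = true
[4] true OR true = true
[5.1] NOT true = false
[5.2] NOT true = false
[5] false OR false = false
[6] true OR true = true
[root] true AND true AND true AND true AND false AND true = false
Overall: false → rejected

Rejected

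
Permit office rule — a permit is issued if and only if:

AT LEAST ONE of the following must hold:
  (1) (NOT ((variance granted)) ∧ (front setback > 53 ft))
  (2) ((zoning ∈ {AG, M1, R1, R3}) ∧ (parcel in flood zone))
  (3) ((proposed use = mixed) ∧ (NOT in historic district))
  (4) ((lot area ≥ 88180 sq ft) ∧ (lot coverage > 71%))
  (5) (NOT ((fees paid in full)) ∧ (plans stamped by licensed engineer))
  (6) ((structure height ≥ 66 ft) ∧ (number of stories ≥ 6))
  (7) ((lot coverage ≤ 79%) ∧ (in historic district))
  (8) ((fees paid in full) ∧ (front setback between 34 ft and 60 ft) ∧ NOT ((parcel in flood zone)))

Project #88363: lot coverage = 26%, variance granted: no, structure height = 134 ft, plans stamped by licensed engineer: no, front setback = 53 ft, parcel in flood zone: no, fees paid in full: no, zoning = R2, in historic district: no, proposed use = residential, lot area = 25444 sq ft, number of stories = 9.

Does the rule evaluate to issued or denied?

Issued

Atomic conditions:
  variance granted: no → false
  front setback > 53 ft: 53 > 53 is false
  zoning ∈ {AG, M1, R1, R3}: R2 is not in the set → false
  parcel in flood zone: no → false
  proposed use = mixed: residential == mixed is false
  NOT in historic district: no → true
  lot area ≥ 88180 sq ft: 25444 ≥ 88180 is false
  lot coverage > 71%: 26 > 71 is false
  fees paid in full: no → false
  plans stamped by licensed engineer: no → false
  structure height ≥ 66 ft: 134 ≥ 66 is true
  number of stories ≥ 6: 9 ≥ 6 is true
  lot coverage ≤ 79%: 26 ≤ 79 is true
  in historic district: no → false
  front setback between 34 ft and 60 ft: 53 in [34, 60] is true
Combine:
[1.1] NOT false = true
[1] true AND false = false
[2] false AND false = false
[3] false AND true = false
[4] false AND false = false
[5.1] NOT false = true
[5] true AND false = false
[6] true AND true = true
[7] true AND false = false
[8.3] NOT false = true
[8] false AND true AND true = false
[root] false OR false OR false OR false OR false OR true OR false OR false = true
Overall: true → issued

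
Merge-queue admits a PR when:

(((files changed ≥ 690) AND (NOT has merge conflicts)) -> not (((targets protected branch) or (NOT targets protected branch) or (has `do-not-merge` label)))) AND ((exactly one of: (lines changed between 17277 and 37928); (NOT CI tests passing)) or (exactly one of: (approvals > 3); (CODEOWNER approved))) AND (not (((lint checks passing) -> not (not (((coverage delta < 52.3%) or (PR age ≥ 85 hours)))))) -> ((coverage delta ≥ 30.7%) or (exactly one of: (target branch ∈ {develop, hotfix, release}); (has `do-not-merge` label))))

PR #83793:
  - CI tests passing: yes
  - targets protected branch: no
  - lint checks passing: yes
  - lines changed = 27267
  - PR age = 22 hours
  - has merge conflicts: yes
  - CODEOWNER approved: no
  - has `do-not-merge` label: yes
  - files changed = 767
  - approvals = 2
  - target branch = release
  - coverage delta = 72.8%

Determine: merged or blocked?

Atomic conditions:
  files changed ≥ 690: 767 ≥ 690 is true
  NOT has merge conflicts: yes → false
  targets protected branch: no → false
  NOT targets protected branch: no → true
  has `do-not-merge` label: yes → true
  lines changed between 17277 and 37928: 27267 in [17277, 37928] is true
  NOT CI tests passing: yes → false
  approvals > 3: 2 > 3 is false
  CODEOWNER approved: no → false
  lint checks passing: yes → true
  coverage delta < 52.3%: 72.8 < 52.3 is false
  PR age ≥ 85 hours: 22 ≥ 85 is false
  coverage delta ≥ 30.7%: 72.8 ≥ 30.7 is true
  target branch ∈ {develop, hotfix, release}: release is in the set → true
Combine:
[1.1] true AND false = false
[1.2.1] false OR true OR true = true
[1.2] NOT true = false
[1] false → false (antecedent false ⇒ implication holds) = true
[2.1] exactly-one(true, false) = true
[2.2] exactly-one(false, false) = false
[2] true OR false = true
[3.1.1.2.1.1] false OR false = false
[3.1.1.2.1] NOT false = true
[3.1.1.2] NOT true = false
[3.1.1] true → false = false
[3.1] NOT false = true
[3.2.2] exactly-one(true, true) = false
[3.2] true OR false = true
[3] true → true = true
[root] true AND true AND true = true
Overall: true → merged

Merged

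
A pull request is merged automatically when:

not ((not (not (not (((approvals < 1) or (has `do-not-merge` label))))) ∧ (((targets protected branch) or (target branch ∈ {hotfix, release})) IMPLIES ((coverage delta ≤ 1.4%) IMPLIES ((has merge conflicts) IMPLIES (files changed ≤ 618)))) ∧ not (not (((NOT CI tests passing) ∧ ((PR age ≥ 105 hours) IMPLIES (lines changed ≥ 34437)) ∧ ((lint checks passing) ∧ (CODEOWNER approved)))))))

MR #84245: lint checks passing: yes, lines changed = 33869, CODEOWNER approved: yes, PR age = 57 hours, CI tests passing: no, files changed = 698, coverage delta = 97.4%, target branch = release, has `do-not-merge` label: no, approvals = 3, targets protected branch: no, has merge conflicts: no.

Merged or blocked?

Atomic conditions:
  approvals < 1: 3 < 1 is false
  has `do-not-merge` label: no → false
  targets protected branch: no → false
  target branch ∈ {hotfix, release}: release is in the set → true
  coverage delta ≤ 1.4%: 97.4 ≤ 1.4 is false
  has merge conflicts: no → false
  files changed ≤ 618: 698 ≤ 618 is false
  NOT CI tests passing: no → true
  PR age ≥ 105 hours: 57 ≥ 105 is false
  lines changed ≥ 34437: 33869 ≥ 34437 is false
  lint checks passing: yes → true
  CODEOWNER approved: yes → true
Combine:
[1.1.1.1.1] false OR false = false
[1.1.1.1] NOT false = true
[1.1.1] NOT true = false
[1.1] NOT false = true
[1.2.1] false OR true = true
[1.2.2.2] false → false (antecedent false ⇒ implication holds) = true
[1.2.2] false → true (antecedent false ⇒ implication holds) = true
[1.2] true → true = true
[1.3.1.1.2] false → false (antecedent false ⇒ implication holds) = true
[1.3.1.1.3] true AND true = true
[1.3.1.1] true AND true AND true = true
[1.3.1] NOT true = false
[1.3] NOT false = true
[1] true AND true AND true = true
[root] NOT true = false
Overall: false → blocked

Blocked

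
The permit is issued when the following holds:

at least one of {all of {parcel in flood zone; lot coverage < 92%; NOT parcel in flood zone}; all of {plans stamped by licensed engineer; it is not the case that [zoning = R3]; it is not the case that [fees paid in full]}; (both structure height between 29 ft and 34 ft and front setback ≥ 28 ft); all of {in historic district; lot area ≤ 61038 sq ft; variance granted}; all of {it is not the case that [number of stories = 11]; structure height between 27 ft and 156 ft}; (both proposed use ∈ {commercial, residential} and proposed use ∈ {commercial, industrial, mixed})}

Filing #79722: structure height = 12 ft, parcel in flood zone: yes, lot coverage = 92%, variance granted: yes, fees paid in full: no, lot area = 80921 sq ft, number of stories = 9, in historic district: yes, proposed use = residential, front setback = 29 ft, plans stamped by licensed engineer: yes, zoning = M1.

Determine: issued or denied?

Issued

Atomic conditions:
  parcel in flood zone: yes → true
  lot coverage < 92%: 92 < 92 is false
  NOT parcel in flood zone: yes → false
  plans stamped by licensed engineer: yes → true
  zoning = R3: M1 == R3 is false
  fees paid in full: no → false
  structure height between 29 ft and 34 ft: 12 in [29, 34] is false
  front setback ≥ 28 ft: 29 ≥ 28 is true
  in historic district: yes → true
  lot area ≤ 61038 sq ft: 80921 ≤ 61038 is false
  variance granted: yes → true
  number of stories = 11: 9 == 11 is false
  structure height between 27 ft and 156 ft: 12 in [27, 156] is false
  proposed use ∈ {commercial, residential}: residential is in the set → true
  proposed use ∈ {commercial, industrial, mixed}: residential is not in the set → false
Combine:
[1] true AND false AND false = false
[2.2] NOT false = true
[2.3] NOT false = true
[2] true AND true AND true = true
[3] false AND true = false
[4] true AND false AND true = false
[5.1] NOT false = true
[5] true AND false = false
[6] true AND false = false
[root] false OR true OR false OR false OR false OR false = true
Overall: true → issued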